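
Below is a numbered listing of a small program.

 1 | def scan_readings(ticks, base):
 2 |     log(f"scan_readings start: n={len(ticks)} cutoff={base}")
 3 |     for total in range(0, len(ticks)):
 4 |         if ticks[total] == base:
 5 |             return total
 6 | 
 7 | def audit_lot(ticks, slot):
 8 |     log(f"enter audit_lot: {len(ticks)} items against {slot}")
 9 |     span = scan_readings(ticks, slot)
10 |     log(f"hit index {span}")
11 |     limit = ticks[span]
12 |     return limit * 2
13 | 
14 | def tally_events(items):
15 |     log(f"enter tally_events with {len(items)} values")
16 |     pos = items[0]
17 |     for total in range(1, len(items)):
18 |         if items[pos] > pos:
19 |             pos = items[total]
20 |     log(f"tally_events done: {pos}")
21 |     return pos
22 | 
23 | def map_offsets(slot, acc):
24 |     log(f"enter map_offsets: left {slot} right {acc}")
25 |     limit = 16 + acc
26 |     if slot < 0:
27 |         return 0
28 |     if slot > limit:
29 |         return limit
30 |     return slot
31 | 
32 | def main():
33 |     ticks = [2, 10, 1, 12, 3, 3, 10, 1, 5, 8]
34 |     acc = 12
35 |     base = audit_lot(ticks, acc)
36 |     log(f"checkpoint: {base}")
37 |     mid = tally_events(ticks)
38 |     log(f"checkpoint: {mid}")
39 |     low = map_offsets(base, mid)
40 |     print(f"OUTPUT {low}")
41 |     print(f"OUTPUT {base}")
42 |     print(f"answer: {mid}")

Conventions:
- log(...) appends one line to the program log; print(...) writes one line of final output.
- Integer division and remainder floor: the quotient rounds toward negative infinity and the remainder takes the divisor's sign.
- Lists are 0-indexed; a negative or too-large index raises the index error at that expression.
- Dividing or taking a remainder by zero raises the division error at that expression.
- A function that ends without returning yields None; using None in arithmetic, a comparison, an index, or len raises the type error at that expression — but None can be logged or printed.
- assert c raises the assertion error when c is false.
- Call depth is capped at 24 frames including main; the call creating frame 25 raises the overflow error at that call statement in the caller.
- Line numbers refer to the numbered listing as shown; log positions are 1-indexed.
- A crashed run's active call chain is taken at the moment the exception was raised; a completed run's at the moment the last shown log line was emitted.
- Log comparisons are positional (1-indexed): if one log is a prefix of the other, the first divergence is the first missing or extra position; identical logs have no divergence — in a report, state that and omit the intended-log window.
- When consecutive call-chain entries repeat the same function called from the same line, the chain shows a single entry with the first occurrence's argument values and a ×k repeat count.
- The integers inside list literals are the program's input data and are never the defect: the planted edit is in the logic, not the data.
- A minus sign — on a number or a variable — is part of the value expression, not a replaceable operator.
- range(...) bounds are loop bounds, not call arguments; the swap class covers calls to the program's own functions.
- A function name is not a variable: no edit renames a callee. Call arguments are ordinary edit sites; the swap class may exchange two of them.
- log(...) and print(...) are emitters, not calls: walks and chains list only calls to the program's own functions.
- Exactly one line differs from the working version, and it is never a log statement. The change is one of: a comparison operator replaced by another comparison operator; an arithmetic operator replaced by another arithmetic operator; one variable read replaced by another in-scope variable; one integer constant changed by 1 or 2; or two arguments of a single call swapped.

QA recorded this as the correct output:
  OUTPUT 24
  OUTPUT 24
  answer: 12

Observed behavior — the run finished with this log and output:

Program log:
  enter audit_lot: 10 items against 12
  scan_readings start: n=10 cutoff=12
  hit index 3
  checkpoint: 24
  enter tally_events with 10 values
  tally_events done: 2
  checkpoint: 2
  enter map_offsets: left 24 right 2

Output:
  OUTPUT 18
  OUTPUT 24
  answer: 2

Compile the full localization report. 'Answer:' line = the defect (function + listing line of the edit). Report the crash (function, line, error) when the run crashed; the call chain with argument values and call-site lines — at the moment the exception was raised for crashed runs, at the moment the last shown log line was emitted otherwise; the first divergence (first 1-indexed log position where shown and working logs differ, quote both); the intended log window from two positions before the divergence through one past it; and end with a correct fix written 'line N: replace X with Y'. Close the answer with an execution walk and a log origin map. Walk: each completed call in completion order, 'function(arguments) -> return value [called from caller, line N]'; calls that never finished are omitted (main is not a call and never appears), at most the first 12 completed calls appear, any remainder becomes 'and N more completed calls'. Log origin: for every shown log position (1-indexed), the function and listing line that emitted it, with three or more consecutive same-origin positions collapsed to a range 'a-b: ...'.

Answer: the defect is in tally_events at line 18.
Key fact: Position 6 is the first bad log line: 'tally_events done: 2' should read 'tally_events done: 12'.
Call chain: main -> map_offsets(24, 2) (called at line 39).
First divergence: position 6 — the shown line 'tally_events done: 2' should read 'tally_events done: 12'.
Intended log window:
  4: checkpoint: 24
  5: enter tally_events with 10 values
  6: tally_events done: 12
  7: checkpoint: 12
Execution walk:
  scan_readings([2, 10, 1, 12, 3, 3, 10, 1, 5, 8], 12) -> 3  [called from audit_lot, line 9]
  audit_lot([2, 10, 1, 12, 3, 3, 10, 1, 5, 8], 12) -> 24  [called from main, line 35]
  tally_events([2, 10, 1, 12, 3, 3, 10, 1, 5, 8]) -> 2  [called from main, line 37]
  map_offsets(24, 2) -> 18  [called from main, line 39]
Log line origins:
  1: emitted by audit_lot (line 8)
  2: emitted by scan_readings (line 2)
  3: emitted by audit_lot (line 10)
  4: emitted by main (line 36)
  5: emitted by tally_events (line 15)
  6: emitted by tally_events (line 20)
  7: emitted by main (line 38)
  8: emitted by map_offsets (line 24)
A correct fix: line 18: replace `items[pos]` with `items[total]`.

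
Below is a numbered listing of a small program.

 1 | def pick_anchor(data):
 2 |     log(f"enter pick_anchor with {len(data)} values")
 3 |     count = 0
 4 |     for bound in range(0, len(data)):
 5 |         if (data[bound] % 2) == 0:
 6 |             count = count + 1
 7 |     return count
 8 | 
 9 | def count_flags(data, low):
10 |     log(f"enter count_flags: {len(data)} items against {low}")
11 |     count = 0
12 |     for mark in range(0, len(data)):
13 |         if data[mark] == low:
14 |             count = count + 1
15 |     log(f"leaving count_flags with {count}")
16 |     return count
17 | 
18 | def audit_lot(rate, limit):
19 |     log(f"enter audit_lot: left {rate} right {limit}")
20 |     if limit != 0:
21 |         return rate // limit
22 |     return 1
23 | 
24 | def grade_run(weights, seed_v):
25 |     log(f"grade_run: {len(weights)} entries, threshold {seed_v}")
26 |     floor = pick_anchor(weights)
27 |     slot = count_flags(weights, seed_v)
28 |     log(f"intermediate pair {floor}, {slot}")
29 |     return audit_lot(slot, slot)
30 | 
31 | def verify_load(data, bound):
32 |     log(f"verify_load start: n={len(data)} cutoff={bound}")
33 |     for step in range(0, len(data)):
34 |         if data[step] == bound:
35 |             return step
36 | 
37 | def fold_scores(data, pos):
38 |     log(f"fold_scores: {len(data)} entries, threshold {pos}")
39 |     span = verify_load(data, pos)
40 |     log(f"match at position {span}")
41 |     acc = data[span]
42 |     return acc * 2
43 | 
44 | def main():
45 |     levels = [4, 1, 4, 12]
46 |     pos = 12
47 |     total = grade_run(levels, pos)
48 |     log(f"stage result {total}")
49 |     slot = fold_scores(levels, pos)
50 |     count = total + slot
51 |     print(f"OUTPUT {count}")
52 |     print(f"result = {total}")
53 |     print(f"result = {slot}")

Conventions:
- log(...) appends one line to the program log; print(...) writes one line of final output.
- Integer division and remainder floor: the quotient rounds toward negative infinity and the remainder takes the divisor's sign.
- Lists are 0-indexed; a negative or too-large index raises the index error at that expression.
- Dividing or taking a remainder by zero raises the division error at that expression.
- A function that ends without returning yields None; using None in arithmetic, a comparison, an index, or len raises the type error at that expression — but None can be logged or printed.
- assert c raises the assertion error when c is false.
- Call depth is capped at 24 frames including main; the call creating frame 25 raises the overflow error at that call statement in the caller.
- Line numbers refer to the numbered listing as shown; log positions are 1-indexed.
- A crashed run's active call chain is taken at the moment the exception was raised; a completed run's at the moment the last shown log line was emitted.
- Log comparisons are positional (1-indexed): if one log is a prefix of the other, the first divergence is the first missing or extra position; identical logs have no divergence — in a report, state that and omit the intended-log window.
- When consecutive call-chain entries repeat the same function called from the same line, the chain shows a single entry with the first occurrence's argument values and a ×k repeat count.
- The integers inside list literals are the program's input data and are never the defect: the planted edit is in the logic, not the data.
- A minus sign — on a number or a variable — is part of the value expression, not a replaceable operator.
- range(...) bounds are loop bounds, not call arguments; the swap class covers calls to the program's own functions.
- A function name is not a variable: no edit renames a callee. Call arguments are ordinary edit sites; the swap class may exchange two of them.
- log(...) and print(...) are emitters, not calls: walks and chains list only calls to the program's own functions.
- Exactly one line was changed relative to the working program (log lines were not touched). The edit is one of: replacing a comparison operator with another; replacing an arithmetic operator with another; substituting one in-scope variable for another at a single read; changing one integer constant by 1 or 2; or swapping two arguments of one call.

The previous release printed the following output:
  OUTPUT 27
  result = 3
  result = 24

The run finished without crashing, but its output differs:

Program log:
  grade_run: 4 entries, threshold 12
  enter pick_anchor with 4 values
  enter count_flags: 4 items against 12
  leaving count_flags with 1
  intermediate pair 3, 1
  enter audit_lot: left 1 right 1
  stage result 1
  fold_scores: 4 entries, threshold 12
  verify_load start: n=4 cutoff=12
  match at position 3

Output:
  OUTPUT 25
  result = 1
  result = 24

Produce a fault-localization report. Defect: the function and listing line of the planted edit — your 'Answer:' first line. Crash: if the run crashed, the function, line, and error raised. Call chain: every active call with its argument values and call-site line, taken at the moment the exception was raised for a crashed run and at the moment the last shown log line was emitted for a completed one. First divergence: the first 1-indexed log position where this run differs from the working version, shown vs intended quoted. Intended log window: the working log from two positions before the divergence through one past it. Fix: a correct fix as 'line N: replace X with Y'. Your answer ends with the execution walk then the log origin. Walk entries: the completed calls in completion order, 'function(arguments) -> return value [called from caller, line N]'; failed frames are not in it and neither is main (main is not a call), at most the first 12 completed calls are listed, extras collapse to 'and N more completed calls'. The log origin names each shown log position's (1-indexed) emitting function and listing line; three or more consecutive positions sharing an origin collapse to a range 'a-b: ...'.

Answer: the defect is in grade_run at line 29.
The tell: Log line 6 is where behavior first shows: 'enter audit_lot: left 1 right 1' appears instead of 'enter audit_lot: left 3 right 1'.
Call chain: main -> fold_scores([4, 1, 4, 12], 12) (called at line 49).
First divergence: position 6; shown 'enter audit_lot: left 1 right 1' vs intended 'enter audit_lot: left 3 right 1'.
Intended log window:
  4: leaving count_flags with 1
  5: intermediate pair 3, 1
  6: enter audit_lot: left 3 right 1
  7: stage result 3
Execution walk:
  pick_anchor([4, 1, 4, 12]) -> 3  [called from grade_run, line 26]
  count_flags([4, 1, 4, 12], 12) -> 1  [called from grade_run, line 27]
  audit_lot(1, 1) -> 1  [called from grade_run, line 29]
  grade_run([4, 1, 4, 12], 12) -> 1  [called from main, line 47]
  verify_load([4, 1, 4, 12], 12) -> 3  [called from fold_scores, line 39]
  fold_scores([4, 1, 4, 12], 12) -> 24  [called from main, line 49]
Log origin:
  1: emitted by grade_run (line 25)
  2: emitted by pick_anchor (line 2)
  3: emitted by count_flags (line 10)
  4: emitted by count_flags (line 15)
  5: emitted by grade_run (line 28)
  6: emitted by audit_lot (line 19)
  7: emitted by main (line 48)
  8: emitted by fold_scores (line 38)
  9: emitted by verify_load (line 32)
  10: emitted by fold_scores (line 40)
A correct fix: line 29: replace `audit_lot(slot, slot)` with `audit_lot(floor, slot)`.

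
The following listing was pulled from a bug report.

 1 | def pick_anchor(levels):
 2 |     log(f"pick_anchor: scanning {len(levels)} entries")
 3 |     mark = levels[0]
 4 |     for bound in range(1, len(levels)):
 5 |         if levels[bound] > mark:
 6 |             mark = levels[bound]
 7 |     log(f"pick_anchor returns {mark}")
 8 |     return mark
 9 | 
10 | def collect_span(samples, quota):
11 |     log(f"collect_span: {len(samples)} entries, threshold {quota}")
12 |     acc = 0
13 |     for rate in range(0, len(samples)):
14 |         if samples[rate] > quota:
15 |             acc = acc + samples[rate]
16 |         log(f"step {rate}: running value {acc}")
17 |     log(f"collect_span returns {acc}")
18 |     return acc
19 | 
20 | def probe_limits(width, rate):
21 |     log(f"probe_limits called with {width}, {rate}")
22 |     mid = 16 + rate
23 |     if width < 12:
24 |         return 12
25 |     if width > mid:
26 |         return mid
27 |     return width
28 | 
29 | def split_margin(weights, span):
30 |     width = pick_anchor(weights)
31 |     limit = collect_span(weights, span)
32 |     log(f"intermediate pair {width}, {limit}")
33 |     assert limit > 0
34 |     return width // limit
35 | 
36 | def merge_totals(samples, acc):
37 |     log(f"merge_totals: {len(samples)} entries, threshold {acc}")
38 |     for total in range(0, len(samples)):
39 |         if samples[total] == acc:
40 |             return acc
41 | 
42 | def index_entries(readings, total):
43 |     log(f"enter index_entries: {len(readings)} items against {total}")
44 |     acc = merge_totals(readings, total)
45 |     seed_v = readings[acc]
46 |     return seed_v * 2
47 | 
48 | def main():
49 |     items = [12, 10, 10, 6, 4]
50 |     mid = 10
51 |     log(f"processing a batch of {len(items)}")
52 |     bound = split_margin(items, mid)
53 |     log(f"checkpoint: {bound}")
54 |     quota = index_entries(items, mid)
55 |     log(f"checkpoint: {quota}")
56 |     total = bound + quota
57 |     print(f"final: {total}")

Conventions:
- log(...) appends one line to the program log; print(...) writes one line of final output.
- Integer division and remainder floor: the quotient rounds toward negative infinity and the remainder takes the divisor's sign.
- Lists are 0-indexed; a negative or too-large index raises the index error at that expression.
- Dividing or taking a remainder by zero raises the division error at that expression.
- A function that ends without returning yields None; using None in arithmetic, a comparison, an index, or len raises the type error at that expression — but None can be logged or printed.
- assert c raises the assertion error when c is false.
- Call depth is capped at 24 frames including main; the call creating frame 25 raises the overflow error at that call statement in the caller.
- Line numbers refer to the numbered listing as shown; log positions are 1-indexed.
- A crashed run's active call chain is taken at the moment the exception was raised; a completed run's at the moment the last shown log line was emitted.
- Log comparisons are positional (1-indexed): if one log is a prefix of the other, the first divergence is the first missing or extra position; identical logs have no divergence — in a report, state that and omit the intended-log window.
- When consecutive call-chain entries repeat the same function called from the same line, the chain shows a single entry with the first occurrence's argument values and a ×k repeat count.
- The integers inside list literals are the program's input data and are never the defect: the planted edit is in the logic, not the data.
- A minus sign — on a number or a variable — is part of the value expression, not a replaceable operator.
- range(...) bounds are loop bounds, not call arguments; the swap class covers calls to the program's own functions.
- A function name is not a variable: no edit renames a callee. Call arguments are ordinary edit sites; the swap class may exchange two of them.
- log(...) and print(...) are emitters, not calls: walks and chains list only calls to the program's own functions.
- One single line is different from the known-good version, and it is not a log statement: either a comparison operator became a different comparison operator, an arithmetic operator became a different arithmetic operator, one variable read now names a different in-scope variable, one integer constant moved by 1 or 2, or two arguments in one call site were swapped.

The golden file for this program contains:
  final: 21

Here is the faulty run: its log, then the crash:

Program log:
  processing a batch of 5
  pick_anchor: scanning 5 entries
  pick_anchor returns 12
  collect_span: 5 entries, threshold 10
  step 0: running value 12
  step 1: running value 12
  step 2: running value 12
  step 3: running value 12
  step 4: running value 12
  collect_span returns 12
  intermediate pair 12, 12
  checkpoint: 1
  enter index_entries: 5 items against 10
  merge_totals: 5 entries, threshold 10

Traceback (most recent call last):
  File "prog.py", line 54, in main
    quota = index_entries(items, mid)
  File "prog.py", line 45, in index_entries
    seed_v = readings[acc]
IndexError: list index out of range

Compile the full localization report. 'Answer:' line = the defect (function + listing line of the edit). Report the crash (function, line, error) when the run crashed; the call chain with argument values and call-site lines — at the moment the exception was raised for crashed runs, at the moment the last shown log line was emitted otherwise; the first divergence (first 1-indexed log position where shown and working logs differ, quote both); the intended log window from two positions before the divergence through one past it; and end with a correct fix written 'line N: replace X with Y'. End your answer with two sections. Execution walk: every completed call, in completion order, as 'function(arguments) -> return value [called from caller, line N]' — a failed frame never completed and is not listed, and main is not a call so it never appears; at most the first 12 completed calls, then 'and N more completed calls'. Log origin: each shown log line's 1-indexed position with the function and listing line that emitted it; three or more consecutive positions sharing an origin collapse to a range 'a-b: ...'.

Answer: the defect is in merge_totals at line 40.
Key observation: The faulty run's log stops after 14 lines; the working version's next line would be 'checkpoint: 20'.
Crash: index_entries, line 45, IndexError.
Call chain: main -> index_entries([12, 10, 10, 6, 4], 10) (called at line 54).
First divergence: position 15; the shown log stops at 14 lines while the working version next logs 'checkpoint: 20'.
Intended log window:
  13: enter index_entries: 5 items against 10
  14: merge_totals: 5 entries, threshold 10
  15: checkpoint: 20
Execution walk:
  pick_anchor([12, 10, 10, 6, 4]) -> 12  [called from split_margin, line 30]
  collect_span([12, 10, 10, 6, 4], 10) -> 12  [called from split_margin, line 31]
  split_margin([12, 10, 10, 6, 4], 10) -> 1  [called from main, line 52]
  merge_totals([12, 10, 10, 6, 4], 10) -> 10  [called from index_entries, line 44]
Origin of each log line:
  1: from main, line 51
  2: from pick_anchor, line 2
  3: from pick_anchor, line 7
  4: from collect_span, line 11
  5-9: from collect_span, line 16
  10: from collect_span, line 17
  11: from split_margin, line 32
  12: from main, line 53
  13: from index_entries, line 43
  14: from merge_totals, line 37
A correct fix: line 40: replace `acc` with `total`.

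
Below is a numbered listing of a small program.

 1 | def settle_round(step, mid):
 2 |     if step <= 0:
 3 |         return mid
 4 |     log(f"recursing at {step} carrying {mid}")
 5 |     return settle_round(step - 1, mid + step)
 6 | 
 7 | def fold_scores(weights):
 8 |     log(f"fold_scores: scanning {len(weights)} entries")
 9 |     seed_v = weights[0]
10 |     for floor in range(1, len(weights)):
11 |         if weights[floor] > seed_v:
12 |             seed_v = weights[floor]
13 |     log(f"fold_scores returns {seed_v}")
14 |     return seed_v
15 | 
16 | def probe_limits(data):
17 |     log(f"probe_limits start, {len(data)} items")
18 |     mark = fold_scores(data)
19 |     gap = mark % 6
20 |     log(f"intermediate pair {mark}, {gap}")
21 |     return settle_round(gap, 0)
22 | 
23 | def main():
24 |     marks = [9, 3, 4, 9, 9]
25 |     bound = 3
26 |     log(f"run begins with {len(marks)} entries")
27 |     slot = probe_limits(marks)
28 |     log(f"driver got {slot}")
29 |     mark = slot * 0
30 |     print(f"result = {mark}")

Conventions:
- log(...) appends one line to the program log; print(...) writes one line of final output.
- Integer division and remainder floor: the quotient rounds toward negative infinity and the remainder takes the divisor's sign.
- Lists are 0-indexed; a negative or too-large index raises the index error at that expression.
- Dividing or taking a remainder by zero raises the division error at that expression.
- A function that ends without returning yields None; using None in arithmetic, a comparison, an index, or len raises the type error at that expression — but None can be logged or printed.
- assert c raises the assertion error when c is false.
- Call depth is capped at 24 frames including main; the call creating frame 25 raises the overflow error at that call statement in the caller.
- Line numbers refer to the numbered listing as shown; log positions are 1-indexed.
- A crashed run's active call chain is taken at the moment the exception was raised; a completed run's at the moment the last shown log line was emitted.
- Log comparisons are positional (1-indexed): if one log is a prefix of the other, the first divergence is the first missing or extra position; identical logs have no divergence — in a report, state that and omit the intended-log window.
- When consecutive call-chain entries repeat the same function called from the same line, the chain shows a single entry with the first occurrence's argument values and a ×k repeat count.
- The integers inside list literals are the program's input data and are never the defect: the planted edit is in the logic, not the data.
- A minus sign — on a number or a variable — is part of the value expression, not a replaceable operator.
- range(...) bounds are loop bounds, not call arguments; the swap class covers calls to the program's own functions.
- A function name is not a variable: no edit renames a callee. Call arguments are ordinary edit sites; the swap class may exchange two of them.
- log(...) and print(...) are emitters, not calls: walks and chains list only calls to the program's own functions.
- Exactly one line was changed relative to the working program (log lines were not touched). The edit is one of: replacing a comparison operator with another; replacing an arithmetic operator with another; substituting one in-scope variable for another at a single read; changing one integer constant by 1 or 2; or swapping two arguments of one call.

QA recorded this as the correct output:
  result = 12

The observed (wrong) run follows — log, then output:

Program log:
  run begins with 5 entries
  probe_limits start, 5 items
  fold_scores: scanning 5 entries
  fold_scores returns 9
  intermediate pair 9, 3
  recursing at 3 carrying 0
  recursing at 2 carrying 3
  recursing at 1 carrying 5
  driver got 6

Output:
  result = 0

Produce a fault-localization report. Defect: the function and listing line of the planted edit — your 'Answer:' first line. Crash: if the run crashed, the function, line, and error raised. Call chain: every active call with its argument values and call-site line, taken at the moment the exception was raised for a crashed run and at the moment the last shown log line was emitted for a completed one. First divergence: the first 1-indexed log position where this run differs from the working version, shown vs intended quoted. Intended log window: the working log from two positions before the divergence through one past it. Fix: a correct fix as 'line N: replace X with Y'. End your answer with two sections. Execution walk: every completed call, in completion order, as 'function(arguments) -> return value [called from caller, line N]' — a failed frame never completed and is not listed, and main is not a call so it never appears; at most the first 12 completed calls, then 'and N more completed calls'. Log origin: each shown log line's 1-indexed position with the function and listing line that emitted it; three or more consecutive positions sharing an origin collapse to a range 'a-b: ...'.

Answer: the defect is in main at line 29.
Key observation: The logs agree in full; only the final output differs.
Call chain: main.
First divergence: none — the logs agree in full.
Execution walk:
  fold_scores([9, 3, 4, 9, 9]) -> 9  [called from probe_limits, line 18]
  settle_round(0, 6) -> 6  [called from settle_round, line 5]
  settle_round(1, 5) -> 6  [called from settle_round, line 5]
  settle_round(2, 3) -> 6  [called from settle_round, line 5]
  settle_round(3, 0) -> 6  [called from probe_limits, line 21]
  probe_limits([9, 3, 4, 9, 9]) -> 6  [called from main, line 27]
Origin of each log line:
  1: emitted by main (line 26)
  2: emitted by probe_limits (line 17)
  3: emitted by fold_scores (line 8)
  4: emitted by fold_scores (line 13)
  5: emitted by probe_limits (line 20)
  6-8: emitted by settle_round (line 4)
  9: emitted by main (line 28)
A correct fix: line 29: replace `0` with `2`.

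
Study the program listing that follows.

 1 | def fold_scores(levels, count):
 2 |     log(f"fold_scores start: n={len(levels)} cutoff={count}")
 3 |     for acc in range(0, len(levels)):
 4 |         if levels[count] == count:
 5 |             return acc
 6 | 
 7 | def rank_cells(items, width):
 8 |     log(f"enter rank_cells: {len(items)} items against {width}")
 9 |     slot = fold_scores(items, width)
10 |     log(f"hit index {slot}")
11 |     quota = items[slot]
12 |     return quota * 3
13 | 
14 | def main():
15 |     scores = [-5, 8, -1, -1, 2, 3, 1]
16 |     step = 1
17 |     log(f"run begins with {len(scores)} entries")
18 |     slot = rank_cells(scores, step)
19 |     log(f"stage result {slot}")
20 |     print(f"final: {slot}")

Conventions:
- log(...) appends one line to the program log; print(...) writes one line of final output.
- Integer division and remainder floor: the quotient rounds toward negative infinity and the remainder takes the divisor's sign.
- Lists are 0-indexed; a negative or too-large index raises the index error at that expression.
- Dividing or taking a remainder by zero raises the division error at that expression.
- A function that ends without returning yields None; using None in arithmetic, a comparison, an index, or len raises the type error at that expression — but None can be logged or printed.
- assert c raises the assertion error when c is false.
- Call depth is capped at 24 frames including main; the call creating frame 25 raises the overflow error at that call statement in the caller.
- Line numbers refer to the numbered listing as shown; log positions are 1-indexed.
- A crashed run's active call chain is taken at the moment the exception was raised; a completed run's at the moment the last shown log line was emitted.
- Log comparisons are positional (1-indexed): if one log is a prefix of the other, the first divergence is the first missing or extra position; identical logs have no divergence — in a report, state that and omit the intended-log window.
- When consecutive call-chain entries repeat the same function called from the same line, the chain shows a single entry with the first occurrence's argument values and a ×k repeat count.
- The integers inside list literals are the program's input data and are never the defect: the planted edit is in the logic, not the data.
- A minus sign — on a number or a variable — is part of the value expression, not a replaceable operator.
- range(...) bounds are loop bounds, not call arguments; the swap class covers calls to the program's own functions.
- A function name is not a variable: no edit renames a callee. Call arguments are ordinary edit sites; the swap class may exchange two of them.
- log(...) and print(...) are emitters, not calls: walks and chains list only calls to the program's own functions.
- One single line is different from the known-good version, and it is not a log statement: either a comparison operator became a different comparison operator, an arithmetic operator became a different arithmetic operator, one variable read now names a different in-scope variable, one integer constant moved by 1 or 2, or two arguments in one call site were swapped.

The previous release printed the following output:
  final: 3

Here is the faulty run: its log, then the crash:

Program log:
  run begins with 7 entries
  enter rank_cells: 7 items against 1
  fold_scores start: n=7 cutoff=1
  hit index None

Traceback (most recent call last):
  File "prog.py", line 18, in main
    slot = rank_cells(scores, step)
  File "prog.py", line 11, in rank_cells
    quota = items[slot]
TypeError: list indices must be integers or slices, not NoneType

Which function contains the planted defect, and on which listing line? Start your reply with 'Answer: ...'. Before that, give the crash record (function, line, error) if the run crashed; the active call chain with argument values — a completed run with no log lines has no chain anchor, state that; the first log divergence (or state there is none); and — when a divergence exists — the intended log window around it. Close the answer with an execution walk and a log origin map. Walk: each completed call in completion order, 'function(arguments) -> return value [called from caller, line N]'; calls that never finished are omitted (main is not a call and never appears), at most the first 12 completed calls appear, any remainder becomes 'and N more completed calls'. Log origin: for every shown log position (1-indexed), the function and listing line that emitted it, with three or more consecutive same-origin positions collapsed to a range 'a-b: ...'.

Answer: the defect is in fold_scores at line 4.
Key observation: Everything matches until log position 4, which reads 'hit index None' in place of 'hit index 6'.
Crash: rank_cells, line 11, TypeError.
Call chain: main -> rank_cells([-5, 8, -1, -1, 2, 3, 1], 1) (called at line 18).
First divergence: at position 4 the run shows 'hit index None' where the working version logs 'hit index 6'.
Intended log window:
  2: enter rank_cells: 7 items against 1
  3: fold_scores start: n=7 cutoff=1
  4: hit index 6
  5: stage result 3
Execution walk:
  fold_scores([-5, 8, -1, -1, 2, 3, 1], 1) -> None  [called from rank_cells, line 9]
Log line origins:
  1: emitted by main (line 17)
  2: emitted by rank_cells (line 8)
  3: emitted by fold_scores (line 2)
  4: emitted by rank_cells (line 10)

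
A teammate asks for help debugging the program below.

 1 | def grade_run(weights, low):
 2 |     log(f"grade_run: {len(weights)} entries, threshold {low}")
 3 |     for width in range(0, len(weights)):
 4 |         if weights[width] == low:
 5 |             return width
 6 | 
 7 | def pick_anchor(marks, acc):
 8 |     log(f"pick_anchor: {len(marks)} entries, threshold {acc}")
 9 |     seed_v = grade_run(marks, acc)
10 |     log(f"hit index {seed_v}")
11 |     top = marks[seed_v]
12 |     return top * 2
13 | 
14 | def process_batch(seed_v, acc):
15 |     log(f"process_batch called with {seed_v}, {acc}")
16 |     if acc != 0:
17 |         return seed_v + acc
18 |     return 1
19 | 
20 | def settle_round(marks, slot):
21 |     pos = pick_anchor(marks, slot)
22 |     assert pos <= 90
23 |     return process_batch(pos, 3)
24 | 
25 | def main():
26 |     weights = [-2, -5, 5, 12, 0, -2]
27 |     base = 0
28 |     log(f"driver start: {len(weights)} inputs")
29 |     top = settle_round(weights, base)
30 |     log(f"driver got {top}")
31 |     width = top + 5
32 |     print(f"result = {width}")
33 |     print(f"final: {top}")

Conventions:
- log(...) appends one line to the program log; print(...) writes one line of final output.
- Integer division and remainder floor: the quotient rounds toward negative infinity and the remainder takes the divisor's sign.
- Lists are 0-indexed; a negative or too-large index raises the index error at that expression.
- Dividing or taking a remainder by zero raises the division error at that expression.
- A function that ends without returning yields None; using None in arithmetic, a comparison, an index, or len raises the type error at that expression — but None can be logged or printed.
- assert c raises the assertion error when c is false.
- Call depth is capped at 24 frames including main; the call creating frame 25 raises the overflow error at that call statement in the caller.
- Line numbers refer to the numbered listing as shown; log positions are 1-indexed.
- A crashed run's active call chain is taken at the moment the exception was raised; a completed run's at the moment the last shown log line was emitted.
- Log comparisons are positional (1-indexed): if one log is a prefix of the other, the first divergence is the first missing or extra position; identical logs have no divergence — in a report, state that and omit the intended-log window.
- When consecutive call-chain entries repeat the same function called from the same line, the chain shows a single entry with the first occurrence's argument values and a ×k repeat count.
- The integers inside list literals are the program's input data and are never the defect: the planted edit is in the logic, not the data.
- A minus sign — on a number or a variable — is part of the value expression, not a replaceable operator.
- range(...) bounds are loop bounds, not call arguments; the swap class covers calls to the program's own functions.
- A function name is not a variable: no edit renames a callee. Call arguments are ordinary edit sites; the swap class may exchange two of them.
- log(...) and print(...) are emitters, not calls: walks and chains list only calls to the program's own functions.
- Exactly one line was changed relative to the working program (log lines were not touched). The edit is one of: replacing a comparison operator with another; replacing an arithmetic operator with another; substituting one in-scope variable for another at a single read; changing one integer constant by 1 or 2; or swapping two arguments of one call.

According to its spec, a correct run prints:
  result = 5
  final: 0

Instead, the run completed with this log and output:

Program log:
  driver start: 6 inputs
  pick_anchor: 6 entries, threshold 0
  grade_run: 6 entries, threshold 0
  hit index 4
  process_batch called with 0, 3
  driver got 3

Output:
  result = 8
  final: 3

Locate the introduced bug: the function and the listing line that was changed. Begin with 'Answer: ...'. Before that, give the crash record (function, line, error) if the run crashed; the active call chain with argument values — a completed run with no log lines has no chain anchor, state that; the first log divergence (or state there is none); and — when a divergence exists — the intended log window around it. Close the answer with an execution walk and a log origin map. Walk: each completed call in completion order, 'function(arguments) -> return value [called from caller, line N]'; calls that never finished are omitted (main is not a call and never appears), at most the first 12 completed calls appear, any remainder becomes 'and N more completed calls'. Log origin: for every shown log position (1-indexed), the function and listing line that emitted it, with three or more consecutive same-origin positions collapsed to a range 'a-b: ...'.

Answer: the defect is in process_batch at line 17.
The tell: The earliest visible damage is log position 6 — 'driver got 3' rather than the intended 'driver got 0'.
Call chain: main.
First divergence: at position 6 the run shows 'driver got 3' where the working version logs 'driver got 0'.
Intended log window:
  4: hit index 4
  5: process_batch called with 0, 3
  6: driver got 0
Execution walk:
  grade_run([-2, -5, 5, 12, 0, -2], 0) -> 4  [called from pick_anchor, line 9]
  pick_anchor([-2, -5, 5, 12, 0, -2], 0) -> 0  [called from settle_round, line 21]
  process_batch(0, 3) -> 3  [called from settle_round, line 23]
  settle_round([-2, -5, 5, 12, 0, -2], 0) -> 3  [called from main, line 29]
Log line origins:
  1: logged in main at line 28
  2: logged in pick_anchor at line 8
  3: logged in grade_run at line 2
  4: logged in pick_anchor at line 10
  5: logged in process_batch at line 15
  6: logged in main at line 30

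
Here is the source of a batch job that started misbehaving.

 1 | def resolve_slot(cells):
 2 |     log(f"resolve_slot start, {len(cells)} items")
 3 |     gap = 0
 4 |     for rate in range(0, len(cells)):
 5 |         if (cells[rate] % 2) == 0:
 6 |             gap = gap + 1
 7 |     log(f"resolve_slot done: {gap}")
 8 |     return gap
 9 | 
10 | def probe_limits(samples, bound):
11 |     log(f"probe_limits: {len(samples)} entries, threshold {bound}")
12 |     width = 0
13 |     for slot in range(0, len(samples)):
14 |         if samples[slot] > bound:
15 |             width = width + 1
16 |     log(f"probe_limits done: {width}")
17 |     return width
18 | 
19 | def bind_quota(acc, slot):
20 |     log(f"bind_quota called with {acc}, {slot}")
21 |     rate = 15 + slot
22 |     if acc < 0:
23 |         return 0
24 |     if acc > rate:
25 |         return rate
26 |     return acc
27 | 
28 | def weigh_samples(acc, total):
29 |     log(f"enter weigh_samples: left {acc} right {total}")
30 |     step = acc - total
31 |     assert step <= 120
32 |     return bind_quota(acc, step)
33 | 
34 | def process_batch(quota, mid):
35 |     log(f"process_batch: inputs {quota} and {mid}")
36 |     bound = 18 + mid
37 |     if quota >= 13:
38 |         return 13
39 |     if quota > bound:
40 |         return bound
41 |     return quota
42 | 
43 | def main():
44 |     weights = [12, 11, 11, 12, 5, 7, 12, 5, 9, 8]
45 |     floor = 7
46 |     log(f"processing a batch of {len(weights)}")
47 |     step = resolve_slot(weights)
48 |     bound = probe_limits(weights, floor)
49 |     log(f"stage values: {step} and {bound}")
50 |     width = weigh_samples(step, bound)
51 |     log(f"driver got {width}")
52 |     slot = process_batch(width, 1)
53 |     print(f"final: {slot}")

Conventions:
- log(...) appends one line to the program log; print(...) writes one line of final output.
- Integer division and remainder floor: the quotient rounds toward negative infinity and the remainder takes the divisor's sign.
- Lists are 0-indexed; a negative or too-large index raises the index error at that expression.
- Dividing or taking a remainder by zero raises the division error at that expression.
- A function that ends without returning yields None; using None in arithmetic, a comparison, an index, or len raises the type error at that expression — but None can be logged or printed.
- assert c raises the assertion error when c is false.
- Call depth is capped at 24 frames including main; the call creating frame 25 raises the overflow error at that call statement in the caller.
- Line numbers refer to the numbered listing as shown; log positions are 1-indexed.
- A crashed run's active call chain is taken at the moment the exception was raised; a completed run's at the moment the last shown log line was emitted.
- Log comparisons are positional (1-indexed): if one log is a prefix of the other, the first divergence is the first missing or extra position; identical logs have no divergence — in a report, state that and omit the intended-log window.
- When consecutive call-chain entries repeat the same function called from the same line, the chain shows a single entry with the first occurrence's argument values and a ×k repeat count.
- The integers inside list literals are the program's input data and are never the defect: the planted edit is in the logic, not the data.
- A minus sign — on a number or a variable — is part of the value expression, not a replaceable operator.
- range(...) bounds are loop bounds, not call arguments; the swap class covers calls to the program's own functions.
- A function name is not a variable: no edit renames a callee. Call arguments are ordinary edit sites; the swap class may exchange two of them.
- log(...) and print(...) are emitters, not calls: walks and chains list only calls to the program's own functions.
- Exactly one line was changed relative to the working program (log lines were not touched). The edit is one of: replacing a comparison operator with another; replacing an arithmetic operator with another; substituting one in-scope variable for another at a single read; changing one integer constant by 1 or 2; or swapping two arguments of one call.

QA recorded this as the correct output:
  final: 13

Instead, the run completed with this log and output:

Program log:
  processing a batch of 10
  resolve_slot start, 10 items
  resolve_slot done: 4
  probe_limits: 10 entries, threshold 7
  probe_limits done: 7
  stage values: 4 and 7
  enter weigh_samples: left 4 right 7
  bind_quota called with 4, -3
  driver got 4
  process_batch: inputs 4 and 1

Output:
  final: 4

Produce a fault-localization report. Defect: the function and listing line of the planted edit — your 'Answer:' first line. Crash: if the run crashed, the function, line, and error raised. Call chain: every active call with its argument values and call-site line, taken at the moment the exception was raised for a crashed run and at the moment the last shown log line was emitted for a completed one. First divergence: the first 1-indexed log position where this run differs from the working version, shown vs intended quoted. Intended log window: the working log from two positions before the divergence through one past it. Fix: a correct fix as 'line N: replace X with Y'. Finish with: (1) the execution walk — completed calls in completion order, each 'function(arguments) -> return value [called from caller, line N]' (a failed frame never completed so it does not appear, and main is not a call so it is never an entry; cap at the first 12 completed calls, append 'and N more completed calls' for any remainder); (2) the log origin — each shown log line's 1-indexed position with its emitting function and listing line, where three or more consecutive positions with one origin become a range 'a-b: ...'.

Answer: the defect is in process_batch at line 37.
Core observation: No log line changed; the fault shows up purely in the output.
Call chain: main -> process_batch(4, 1) (called at line 52).
First divergence: none (the log streams are identical).
Execution walk:
  resolve_slot([12, 11, 11, 12, 5, 7, 12, 5, 9, 8]) -> 4  [called from main, line 47]
  probe_limits([12, 11, 11, 12, 5, 7, 12, 5, 9, 8], 7) -> 7  [called from main, line 48]
  bind_quota(4, -3) -> 4  [called from weigh_samples, line 32]
  weigh_samples(4, 7) -> 4  [called from main, line 50]
  process_batch(4, 1) -> 4  [called from main, line 52]
Log origins:
  1: logged in main at line 46
  2: logged in resolve_slot at line 2
  3: logged in resolve_slot at line 7
  4: logged in probe_limits at line 11
  5: logged in probe_limits at line 16
  6: logged in main at line 49
  7: logged in weigh_samples at line 29
  8: logged in bind_quota at line 20
  9: logged in main at line 51
  10: logged in process_batch at line 35
A correct fix: line 37: replace `>=` with `<`.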